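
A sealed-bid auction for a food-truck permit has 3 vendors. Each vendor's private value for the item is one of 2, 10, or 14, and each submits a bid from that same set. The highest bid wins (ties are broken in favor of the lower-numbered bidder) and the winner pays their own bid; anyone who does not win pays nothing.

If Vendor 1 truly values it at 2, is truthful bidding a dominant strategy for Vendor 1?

Yes

Check each profile of the others' bids and compare truth against every alternative bid.
Others bid (2, 2): truth gives 0, best alternative gives -8.
Others bid (2, 10): truth gives 0, best alternative gives -8.
Others bid (10, 2): truth gives 0, best alternative gives -8.
Others bid (10, 10): truth gives 0, best alternative gives -8.
Others bid (2, 14): truth gives 0, best alternative gives 0.
Others bid (10, 14): truth gives 0, best alternative gives 0.
(Remaining 3 profiles checked similarly; truth is weakly best in each.)
In every case the truthful bid is at least as good as any alternative, so it is a dominant strategy.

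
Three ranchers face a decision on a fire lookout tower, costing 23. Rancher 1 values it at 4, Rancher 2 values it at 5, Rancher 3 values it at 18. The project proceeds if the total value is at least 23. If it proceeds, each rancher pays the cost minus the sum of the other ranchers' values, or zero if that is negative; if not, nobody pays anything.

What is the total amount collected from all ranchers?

Total value 27 ≥ cost 23, so it is built.
Rancher 1: others sum to 23; max(0, 23 - 23) = 0.
Rancher 2: others sum to 22; max(0, 23 - 22) = 1.
Rancher 3: others sum to 9; max(0, 23 - 9) = 14.
Total collected = 0 + 1 + 14 = 15.

15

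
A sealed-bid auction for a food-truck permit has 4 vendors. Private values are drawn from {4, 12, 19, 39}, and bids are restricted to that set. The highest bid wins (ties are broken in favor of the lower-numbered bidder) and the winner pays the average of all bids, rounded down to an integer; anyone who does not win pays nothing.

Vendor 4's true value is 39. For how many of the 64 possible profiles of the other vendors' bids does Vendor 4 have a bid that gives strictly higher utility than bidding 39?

8

Others bid (4, 4, 4): truth gives 27; bid 12 gives 33 > 27. Violating.
Others bid (4, 4, 12): truth gives 25; bid 19 gives 30 > 25. Violating.
Others bid (4, 12, 4): truth gives 25; bid 19 gives 30 > 25. Violating.
Others bid (4, 12, 12): truth gives 23; bid 19 gives 28 > 23. Violating.
Others bid (4, 4, 19): truth gives 23; no alternative beats it.
Others bid (4, 4, 39): truth gives 0; no alternative beats it.
(Checking all 64 profiles: 8 have a profitable deviation, 56 do not.)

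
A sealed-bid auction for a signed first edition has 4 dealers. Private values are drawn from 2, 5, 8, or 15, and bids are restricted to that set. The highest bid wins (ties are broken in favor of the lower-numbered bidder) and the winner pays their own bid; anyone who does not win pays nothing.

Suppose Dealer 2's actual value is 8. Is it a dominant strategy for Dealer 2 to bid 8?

No

Consider the case where Dealer 1 bids 2, Dealer 3 bids 2 and Dealer 4 bids 2.
Truthful bid 8: wins, pays 8, utility 8 - 8 = 0.
Bid 5 instead: wins, pays 5, utility 8 - 5 = 3.
Since 3 > 0, bidding 5 is strictly better here, so truthful bidding is not dominant.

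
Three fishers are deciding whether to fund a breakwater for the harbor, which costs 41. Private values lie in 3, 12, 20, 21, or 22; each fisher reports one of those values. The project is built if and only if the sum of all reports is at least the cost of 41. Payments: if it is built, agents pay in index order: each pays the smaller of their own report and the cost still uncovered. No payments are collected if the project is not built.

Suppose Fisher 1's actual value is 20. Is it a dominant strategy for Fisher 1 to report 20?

Consider the case where Fisher 2 reports 12 and Fisher 3 reports 20.
Truthful report 20: project built, pays 20, utility 20 - 20 = 0.
Report 12 instead: project built, pays 12, utility 20 - 12 = 8.
Since 8 > 0, reporting 12 is strictly better here, so truthful reporting is not dominant.

No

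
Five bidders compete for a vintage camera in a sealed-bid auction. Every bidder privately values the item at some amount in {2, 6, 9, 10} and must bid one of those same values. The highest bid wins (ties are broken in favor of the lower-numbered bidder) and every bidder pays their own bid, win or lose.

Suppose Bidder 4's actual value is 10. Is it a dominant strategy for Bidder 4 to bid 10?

No

Consider the case where Bidder 1 bids 2, Bidder 2 bids 2, Bidder 3 bids 2 and Bidder 5 bids 2.
Truthful bid 10: wins, pays 10, utility 10 - 10 = 0.
Bid 6 instead: wins, pays 6, utility 10 - 6 = 4.
Since 4 > 0, bidding 6 is strictly better here, so truthful bidding is not dominant.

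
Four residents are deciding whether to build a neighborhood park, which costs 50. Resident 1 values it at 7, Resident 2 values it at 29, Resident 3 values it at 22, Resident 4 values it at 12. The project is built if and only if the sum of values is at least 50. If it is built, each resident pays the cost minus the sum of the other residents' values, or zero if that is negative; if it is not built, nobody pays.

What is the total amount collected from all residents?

11

Total value 70 ≥ cost 50, so it is built.
Resident 1: others sum to 63; max(0, 50 - 63) = 0.
Resident 2: others sum to 41; max(0, 50 - 41) = 9.
Resident 3: others sum to 48; max(0, 50 - 48) = 2.
Resident 4: others sum to 58; max(0, 50 - 58) = 0.
Total collected = 0 + 9 + 2 + 0 = 11.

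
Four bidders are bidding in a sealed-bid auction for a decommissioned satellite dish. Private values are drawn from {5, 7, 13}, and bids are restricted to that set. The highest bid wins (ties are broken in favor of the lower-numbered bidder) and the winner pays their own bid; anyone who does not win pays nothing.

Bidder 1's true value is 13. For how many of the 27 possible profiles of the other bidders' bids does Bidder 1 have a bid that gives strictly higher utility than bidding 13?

Others bid (5, 5, 5): truth gives 0; bid 5 gives 8 > 0. Violating.
Others bid (5, 5, 7): truth gives 0; bid 7 gives 6 > 0. Violating.
Others bid (5, 7, 5): truth gives 0; bid 7 gives 6 > 0. Violating.
Others bid (5, 7, 7): truth gives 0; bid 7 gives 6 > 0. Violating.
Others bid (5, 5, 13): truth gives 0; no alternative beats it.
Others bid (5, 7, 13): truth gives 0; no alternative beats it.
(Checking all 27 profiles: 8 have a profitable deviation, 19 do not.)

8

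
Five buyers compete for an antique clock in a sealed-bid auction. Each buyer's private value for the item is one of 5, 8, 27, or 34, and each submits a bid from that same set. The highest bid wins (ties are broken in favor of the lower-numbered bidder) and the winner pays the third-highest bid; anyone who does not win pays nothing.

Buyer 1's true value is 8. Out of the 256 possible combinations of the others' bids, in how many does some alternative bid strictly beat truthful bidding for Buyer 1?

Others bid (5, 5, 5, 27): truth gives 0; bid 27 gives 3 > 0. Violating.
Others bid (5, 5, 5, 34): truth gives 0; bid 34 gives 3 > 0. Violating.
Others bid (5, 5, 27, 5): truth gives 0; bid 27 gives 3 > 0. Violating.
Others bid (5, 5, 34, 5): truth gives 0; bid 34 gives 3 > 0. Violating.
Others bid (5, 5, 5, 5): truth gives 3; no alternative beats it.
Others bid (5, 5, 5, 8): truth gives 3; no alternative beats it.
(Checking all 256 profiles: 8 have a profitable deviation, 248 do not.)

8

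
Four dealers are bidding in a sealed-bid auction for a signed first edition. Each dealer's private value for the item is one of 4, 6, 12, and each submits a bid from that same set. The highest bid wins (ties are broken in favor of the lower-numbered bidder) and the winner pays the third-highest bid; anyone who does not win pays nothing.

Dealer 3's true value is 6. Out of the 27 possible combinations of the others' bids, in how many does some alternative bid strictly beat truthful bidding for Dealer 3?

Others bid (4, 4, 12): truth gives 0; bid 12 gives 2 > 0. Violating.
Others bid (4, 6, 4): truth gives 0; bid 12 gives 2 > 0. Violating.
Others bid (6, 4, 4): truth gives 0; bid 12 gives 2 > 0. Violating.
Others bid (4, 4, 4): truth gives 2; no alternative beats it.
Others bid (4, 4, 6): truth gives 2; no alternative beats it.
(Checking all 27 profiles: 3 have a profitable deviation, 24 do not.)

3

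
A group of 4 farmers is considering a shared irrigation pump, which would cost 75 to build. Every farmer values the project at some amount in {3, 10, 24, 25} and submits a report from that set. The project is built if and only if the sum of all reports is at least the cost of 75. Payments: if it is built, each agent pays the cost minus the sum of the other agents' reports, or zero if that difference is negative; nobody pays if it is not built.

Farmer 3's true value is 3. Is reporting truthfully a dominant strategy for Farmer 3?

Check each profile of the others' reports and compare truth against every alternative report.
Others report (25, 25, 25): truth gives 3, best alternative gives 3.
Others report (24, 25, 25): truth gives 2, best alternative gives 2.
Others report (25, 24, 25): truth gives 2, best alternative gives 2.
Others report (25, 25, 24): truth gives 2, best alternative gives 2.
Others report (24, 24, 25): truth gives 1, best alternative gives 1.
Others report (24, 25, 24): truth gives 1, best alternative gives 1.
(Remaining 58 profiles checked similarly; truth is weakly best in each.)
In every case the truthful report is at least as good as any alternative, so it is a dominant strategy.

Yes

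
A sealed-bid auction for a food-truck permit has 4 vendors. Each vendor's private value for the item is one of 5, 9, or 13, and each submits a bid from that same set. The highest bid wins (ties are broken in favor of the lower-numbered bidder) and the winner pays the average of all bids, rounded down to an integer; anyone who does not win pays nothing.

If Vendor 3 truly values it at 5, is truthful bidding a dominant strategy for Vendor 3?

Check each profile of the others' bids and compare truth against every alternative bid.
Others bid (5, 5, 9): truth gives 0, best alternative gives -2.
Others bid (5, 5, 5): truth gives 0, best alternative gives -1.
Others bid (5, 5, 13): truth gives 0, best alternative gives 0.
Others bid (5, 9, 5): truth gives 0, best alternative gives 0.
Others bid (5, 9, 9): truth gives 0, best alternative gives 0.
Others bid (5, 9, 13): truth gives 0, best alternative gives 0.
(Remaining 21 profiles checked similarly; truth is weakly best in each.)
In every case the truthful bid is at least as good as any alternative, so it is a dominant strategy.

Yes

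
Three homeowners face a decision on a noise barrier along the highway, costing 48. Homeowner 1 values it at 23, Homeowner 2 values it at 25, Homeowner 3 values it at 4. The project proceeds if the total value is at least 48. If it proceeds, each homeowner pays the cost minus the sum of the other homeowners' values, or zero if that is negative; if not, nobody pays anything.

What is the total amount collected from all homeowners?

40

Total value 52 ≥ cost 48, so it is built.
Homeowner 1: others sum to 29; max(0, 48 - 29) = 19.
Homeowner 2: others sum to 27; max(0, 48 - 27) = 21.
Homeowner 3: others sum to 48; max(0, 48 - 48) = 0.
Total collected = 19 + 21 + 0 = 40.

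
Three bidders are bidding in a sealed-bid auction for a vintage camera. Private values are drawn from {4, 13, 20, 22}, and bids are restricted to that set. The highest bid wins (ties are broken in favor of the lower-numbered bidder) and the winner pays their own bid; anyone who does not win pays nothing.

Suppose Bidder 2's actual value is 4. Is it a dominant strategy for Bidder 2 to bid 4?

Check each profile of the others' bids and compare truth against every alternative bid.
Others bid (4, 4): truth gives 0, best alternative gives -9.
Others bid (4, 13): truth gives 0, best alternative gives -9.
Others bid (4, 20): truth gives 0, best alternative gives 0.
Others bid (4, 22): truth gives 0, best alternative gives 0.
Others bid (13, 4): truth gives 0, best alternative gives 0.
Others bid (13, 13): truth gives 0, best alternative gives 0.
(Remaining 10 profiles checked similarly; truth is weakly best in each.)
In every case the truthful bid is at least as good as any alternative, so it is a dominant strategy.

Yes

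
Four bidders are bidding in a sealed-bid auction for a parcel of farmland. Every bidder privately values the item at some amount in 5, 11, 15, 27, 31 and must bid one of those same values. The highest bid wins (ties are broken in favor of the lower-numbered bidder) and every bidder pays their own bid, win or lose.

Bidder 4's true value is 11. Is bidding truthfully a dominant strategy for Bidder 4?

Consider the case where Bidder 1 bids 5, Bidder 2 bids 5 and Bidder 3 bids 11.
Truthful bid 11: loses but pays 11, utility -11.
Bid 5 instead: loses but pays 5, utility -5.
Since -5 > -11, bidding 5 is strictly better here, so truthful bidding is not dominant.

No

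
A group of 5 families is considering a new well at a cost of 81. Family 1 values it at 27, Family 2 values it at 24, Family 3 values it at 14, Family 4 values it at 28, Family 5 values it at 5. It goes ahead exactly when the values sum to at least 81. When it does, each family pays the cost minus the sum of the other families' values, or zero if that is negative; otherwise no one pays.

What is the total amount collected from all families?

28

Total value 98 ≥ cost 81, so it is built.
Family 1: others sum to 71; max(0, 81 - 71) = 10.
Family 2: others sum to 74; max(0, 81 - 74) = 7.
Family 3: others sum to 84; max(0, 81 - 84) = 0.
Family 4: others sum to 70; max(0, 81 - 70) = 11.
Family 5: others sum to 93; max(0, 81 - 93) = 0.
Total collected = 10 + 7 + 0 + 11 + 0 = 28.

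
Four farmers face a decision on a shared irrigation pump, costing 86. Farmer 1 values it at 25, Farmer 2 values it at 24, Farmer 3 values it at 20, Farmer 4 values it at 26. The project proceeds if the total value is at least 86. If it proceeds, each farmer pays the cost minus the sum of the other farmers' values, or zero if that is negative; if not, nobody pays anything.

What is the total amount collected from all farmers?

Total value 95 ≥ cost 86, so it is built.
Farmer 1: others sum to 70; max(0, 86 - 70) = 16.
Farmer 2: others sum to 71; max(0, 86 - 71) = 15.
Farmer 3: others sum to 75; max(0, 86 - 75) = 11.
Farmer 4: others sum to 69; max(0, 86 - 69) = 17.
Total collected = 16 + 15 + 11 + 17 = 59.

59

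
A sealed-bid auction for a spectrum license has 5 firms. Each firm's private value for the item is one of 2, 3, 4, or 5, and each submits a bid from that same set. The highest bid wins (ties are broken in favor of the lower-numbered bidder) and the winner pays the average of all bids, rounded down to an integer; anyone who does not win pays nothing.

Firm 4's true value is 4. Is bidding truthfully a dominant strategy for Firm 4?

Consider the case where Firm 1 bids 2, Firm 2 bids 2, Firm 3 bids 2 and Firm 5 bids 5.
Truthful bid 4: loses, pays 0, utility 0.
Bid 5 instead: wins, pays 3, utility 4 - 3 = 1.
Since 1 > 0, bidding 5 is strictly better here, so truthful bidding is not dominant.

No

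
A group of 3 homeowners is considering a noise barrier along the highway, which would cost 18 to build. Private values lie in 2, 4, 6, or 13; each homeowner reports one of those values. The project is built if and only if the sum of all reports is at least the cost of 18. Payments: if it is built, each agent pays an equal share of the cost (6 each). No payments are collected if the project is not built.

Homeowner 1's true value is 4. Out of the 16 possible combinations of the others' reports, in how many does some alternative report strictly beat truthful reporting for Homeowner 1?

Others report (2, 13): truth gives -2; report 2 gives 0 > -2. Violating.
Others report (13, 2): truth gives -2; report 2 gives 0 > -2. Violating.
Others report (2, 2): truth gives 0; no alternative beats it.
Others report (2, 4): truth gives 0; no alternative beats it.
(Checking all 16 profiles: 2 have a profitable deviation, 14 do not.)

2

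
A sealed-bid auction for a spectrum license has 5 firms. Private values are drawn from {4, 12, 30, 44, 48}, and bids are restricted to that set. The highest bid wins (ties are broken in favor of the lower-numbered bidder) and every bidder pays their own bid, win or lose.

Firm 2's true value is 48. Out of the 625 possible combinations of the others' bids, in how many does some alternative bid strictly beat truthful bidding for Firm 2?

317

Others bid (4, 4, 4, 4): truth gives 0; bid 12 gives 36 > 0. Violating.
Others bid (4, 4, 4, 12): truth gives 0; bid 12 gives 36 > 0. Violating.
Others bid (4, 4, 4, 30): truth gives 0; bid 30 gives 18 > 0. Violating.
Others bid (4, 4, 4, 44): truth gives 0; bid 44 gives 4 > 0. Violating.
Others bid (4, 4, 4, 48): truth gives 0; no alternative beats it.
Others bid (4, 4, 12, 48): truth gives 0; no alternative beats it.
(Checking all 625 profiles: 317 have a profitable deviation, 308 do not.)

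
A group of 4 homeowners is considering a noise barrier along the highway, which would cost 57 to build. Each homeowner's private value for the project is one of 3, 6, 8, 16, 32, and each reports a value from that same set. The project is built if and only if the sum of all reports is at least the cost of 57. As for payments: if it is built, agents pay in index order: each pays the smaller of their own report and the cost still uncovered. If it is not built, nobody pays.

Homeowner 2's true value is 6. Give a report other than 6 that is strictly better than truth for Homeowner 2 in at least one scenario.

Suppose Homeowner 1 reports 3, Homeowner 3 reports 32 and Homeowner 4 reports 32.
Report 6: project built, pays 6, utility 6 - 6 = 0.
Report 3: project built, pays 3, utility 6 - 3 = 3.
So reporting 3 beats truth here (3 > 0).

3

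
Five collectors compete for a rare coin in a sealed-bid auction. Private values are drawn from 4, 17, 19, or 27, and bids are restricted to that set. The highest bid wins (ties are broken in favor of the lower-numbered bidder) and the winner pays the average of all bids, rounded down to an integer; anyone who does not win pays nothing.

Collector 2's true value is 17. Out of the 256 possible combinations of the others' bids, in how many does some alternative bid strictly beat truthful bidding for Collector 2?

Others bid (4, 4, 4, 19): truth gives 0; bid 19 gives 7 > 0. Violating.
Others bid (4, 4, 4, 27): truth gives 0; bid 27 gives 4 > 0. Violating.
Others bid (4, 4, 17, 19): truth gives 0; bid 19 gives 5 > 0. Violating.
Others bid (4, 4, 17, 27): truth gives 0; bid 27 gives 2 > 0. Violating.
Others bid (4, 4, 4, 4): truth gives 11; no alternative beats it.
Others bid (4, 4, 4, 17): truth gives 8; no alternative beats it.
(Checking all 256 profiles: 69 have a profitable deviation, 187 do not.)

69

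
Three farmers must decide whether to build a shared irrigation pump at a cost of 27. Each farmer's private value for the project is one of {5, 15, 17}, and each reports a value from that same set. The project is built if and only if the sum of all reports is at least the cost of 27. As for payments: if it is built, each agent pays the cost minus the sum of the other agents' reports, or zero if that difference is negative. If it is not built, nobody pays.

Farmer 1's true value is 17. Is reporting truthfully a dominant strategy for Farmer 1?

Check each profile of the others' reports and compare truth against every alternative report.
Others report (15, 15): truth gives 17, best alternative gives 17.
Others report (15, 17): truth gives 17, best alternative gives 17.
Others report (17, 15): truth gives 17, best alternative gives 17.
Others report (17, 17): truth gives 17, best alternative gives 17.
Others report (5, 17): truth gives 12, best alternative gives 12.
Others report (17, 5): truth gives 12, best alternative gives 12.
(Remaining 3 profiles checked similarly; truth is weakly best in each.)
In every case the truthful report is at least as good as any alternative, so it is a dominant strategy.

Yes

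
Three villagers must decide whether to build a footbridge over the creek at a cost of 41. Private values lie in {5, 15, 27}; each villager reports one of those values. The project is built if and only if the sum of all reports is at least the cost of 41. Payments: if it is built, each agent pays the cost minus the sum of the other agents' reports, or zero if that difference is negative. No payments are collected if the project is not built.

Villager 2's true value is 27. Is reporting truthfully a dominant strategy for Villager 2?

Yes

Check each profile of the others' reports and compare truth against every alternative report.
Others report (5, 15): truth gives 6, best alternative gives 0.
Others report (15, 5): truth gives 6, best alternative gives 0.
Others report (15, 27): truth gives 27, best alternative gives 27.
Others report (27, 15): truth gives 27, best alternative gives 27.
Others report (27, 27): truth gives 27, best alternative gives 27.
Others report (5, 27): truth gives 18, best alternative gives 18.
(Remaining 3 profiles checked similarly; truth is weakly best in each.)
In every case the truthful report is at least as good as any alternative, so it is a dominant strategy.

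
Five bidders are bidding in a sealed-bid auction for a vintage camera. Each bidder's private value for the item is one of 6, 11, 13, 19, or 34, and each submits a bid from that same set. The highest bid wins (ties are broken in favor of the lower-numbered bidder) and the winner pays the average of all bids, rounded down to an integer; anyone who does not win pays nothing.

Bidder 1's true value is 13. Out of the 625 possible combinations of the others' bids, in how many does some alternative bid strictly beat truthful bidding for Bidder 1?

Others bid (6, 6, 6, 6): truth gives 6; bid 6 gives 7 > 6. Violating.
Others bid (6, 6, 6, 19): truth gives 0; bid 19 gives 2 > 0. Violating.
Others bid (6, 6, 11, 19): truth gives 0; bid 19 gives 1 > 0. Violating.
Others bid (6, 6, 13, 19): truth gives 0; bid 19 gives 1 > 0. Violating.
Others bid (6, 6, 6, 11): truth gives 5; no alternative beats it.
Others bid (6, 6, 6, 13): truth gives 5; no alternative beats it.
(Checking all 625 profiles: 29 have a profitable deviation, 596 do not.)

29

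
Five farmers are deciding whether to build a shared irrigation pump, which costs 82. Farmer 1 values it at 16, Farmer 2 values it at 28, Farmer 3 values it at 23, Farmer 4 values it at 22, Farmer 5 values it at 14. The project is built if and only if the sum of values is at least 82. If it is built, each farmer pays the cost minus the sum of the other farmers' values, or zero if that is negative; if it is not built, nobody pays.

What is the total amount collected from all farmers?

10

Total value 103 ≥ cost 82, so it is built.
Farmer 1: others sum to 87; max(0, 82 - 87) = 0.
Farmer 2: others sum to 75; max(0, 82 - 75) = 7.
Farmer 3: others sum to 80; max(0, 82 - 80) = 2.
Farmer 4: others sum to 81; max(0, 82 - 81) = 1.
Farmer 5: others sum to 89; max(0, 82 - 89) = 0.
Total collected = 0 + 7 + 2 + 1 + 0 = 10.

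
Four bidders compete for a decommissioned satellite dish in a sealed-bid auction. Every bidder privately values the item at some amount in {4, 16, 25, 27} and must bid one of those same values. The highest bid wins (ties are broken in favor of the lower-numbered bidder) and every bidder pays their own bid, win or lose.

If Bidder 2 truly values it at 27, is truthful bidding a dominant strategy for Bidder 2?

No

Consider the case where Bidder 1 bids 4, Bidder 3 bids 4 and Bidder 4 bids 4.
Truthful bid 27: wins, pays 27, utility 27 - 27 = 0.
Bid 16 instead: wins, pays 16, utility 27 - 16 = 11.
Since 11 > 0, bidding 16 is strictly better here, so truthful bidding is not dominant.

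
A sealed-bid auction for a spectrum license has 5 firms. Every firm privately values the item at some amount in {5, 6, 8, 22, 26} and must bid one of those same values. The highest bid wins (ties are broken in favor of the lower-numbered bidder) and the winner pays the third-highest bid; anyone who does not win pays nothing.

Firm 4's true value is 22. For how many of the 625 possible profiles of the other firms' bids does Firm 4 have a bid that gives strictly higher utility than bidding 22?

108

Others bid (5, 5, 5, 26): truth gives 0; bid 26 gives 17 > 0. Violating.
Others bid (5, 5, 6, 26): truth gives 0; bid 26 gives 16 > 0. Violating.
Others bid (5, 5, 8, 26): truth gives 0; bid 26 gives 14 > 0. Violating.
Others bid (5, 5, 22, 5): truth gives 0; bid 26 gives 17 > 0. Violating.
Others bid (5, 5, 5, 5): truth gives 17; no alternative beats it.
Others bid (5, 5, 5, 6): truth gives 17; no alternative beats it.
(Checking all 625 profiles: 108 have a profitable deviation, 517 do not.)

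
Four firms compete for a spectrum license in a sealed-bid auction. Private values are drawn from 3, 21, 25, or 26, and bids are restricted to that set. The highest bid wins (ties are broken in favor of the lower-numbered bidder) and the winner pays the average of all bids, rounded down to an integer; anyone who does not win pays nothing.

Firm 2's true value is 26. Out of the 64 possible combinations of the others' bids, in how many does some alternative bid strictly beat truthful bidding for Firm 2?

4

Others bid (3, 3, 3): truth gives 18; bid 21 gives 19 > 18. Violating.
Others bid (3, 3, 21): truth gives 13; bid 21 gives 14 > 13. Violating.
Others bid (3, 21, 3): truth gives 13; bid 21 gives 14 > 13. Violating.
Others bid (3, 21, 21): truth gives 9; bid 21 gives 10 > 9. Violating.
Others bid (3, 3, 25): truth gives 12; no alternative beats it.
Others bid (3, 3, 26): truth gives 12; no alternative beats it.
(Checking all 64 profiles: 4 have a profitable deviation, 60 do not.)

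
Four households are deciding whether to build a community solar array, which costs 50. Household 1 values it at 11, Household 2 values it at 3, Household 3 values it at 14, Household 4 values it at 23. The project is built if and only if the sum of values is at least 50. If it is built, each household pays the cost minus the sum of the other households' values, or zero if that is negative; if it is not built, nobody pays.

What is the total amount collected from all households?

Total value 51 ≥ cost 50, so it is built.
Household 1: others sum to 40; max(0, 50 - 40) = 10.
Household 2: others sum to 48; max(0, 50 - 48) = 2.
Household 3: others sum to 37; max(0, 50 - 37) = 13.
Household 4: others sum to 28; max(0, 50 - 28) = 22.
Total collected = 10 + 2 + 13 + 22 = 47.

47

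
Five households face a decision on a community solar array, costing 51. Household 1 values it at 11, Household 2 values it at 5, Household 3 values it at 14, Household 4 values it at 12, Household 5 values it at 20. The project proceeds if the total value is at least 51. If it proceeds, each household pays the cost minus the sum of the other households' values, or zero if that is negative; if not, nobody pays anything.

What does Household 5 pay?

9

Total value 62 ≥ cost 51, so the project is built.
The other households' values sum to 42.
Cost minus that sum is 51 - 42 = 9.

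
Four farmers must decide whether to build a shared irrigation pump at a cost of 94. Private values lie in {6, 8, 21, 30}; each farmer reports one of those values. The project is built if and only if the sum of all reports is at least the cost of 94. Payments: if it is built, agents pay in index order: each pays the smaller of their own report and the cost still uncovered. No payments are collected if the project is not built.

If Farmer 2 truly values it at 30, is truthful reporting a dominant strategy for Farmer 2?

No

Consider the case where Farmer 1 reports 21, Farmer 3 reports 30 and Farmer 4 reports 30.
Truthful report 30: project built, pays 30, utility 30 - 30 = 0.
Report 21 instead: project built, pays 21, utility 30 - 21 = 9.
Since 9 > 0, reporting 21 is strictly better here, so truthful reporting is not dominant.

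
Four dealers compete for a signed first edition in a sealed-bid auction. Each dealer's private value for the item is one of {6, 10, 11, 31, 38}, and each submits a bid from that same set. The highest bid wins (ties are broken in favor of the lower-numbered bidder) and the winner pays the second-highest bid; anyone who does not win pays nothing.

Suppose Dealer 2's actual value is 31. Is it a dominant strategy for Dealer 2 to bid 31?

Yes

Check each profile of the others' bids and compare truth against every alternative bid.
Others bid (6, 6, 6): truth gives 25, best alternative gives 25.
Others bid (6, 6, 10): truth gives 21, best alternative gives 21.
Others bid (6, 10, 6): truth gives 21, best alternative gives 21.
Others bid (6, 10, 10): truth gives 21, best alternative gives 21.
Others bid (10, 6, 6): truth gives 21, best alternative gives 21.
Others bid (10, 6, 10): truth gives 21, best alternative gives 21.
(Remaining 119 profiles checked similarly; truth is weakly best in each.)
In every case the truthful bid is at least as good as any alternative, so it is a dominant strategy.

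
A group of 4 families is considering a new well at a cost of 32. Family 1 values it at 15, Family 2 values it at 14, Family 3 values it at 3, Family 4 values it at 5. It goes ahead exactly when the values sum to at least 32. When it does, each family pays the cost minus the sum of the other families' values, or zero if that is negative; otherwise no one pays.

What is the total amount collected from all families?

Total value 37 ≥ cost 32, so it is built.
Family 1: others sum to 22; max(0, 32 - 22) = 10.
Family 2: others sum to 23; max(0, 32 - 23) = 9.
Family 3: others sum to 34; max(0, 32 - 34) = 0.
Family 4: others sum to 32; max(0, 32 - 32) = 0.
Total collected = 10 + 9 + 0 + 0 = 19.

19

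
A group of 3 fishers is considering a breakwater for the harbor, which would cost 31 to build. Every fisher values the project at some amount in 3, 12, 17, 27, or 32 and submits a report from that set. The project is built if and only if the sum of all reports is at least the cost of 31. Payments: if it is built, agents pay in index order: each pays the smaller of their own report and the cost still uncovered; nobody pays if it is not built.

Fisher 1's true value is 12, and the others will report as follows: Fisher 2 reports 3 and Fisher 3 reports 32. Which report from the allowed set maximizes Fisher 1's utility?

Report 3: project built, pays 3, utility 12 - 3 = 9.
Report 12: project built, pays 12, utility 12 - 12 = 0.
Report 17: project built, pays 17, utility 12 - 17 = -5.
Report 27: project built, pays 27, utility 12 - 27 = -15.
Report 32: project built, pays 31, utility 12 - 31 = -19.
The best choice is 3 with utility 9.

3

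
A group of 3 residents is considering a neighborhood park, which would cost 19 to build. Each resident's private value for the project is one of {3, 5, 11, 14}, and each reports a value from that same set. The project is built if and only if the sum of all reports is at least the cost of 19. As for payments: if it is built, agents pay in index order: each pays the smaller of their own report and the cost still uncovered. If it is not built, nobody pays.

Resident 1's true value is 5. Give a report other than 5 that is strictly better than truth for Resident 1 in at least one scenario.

Suppose Resident 2 reports 3 and Resident 3 reports 14.
Report 5: project built, pays 5, utility 5 - 5 = 0.
Report 3: project built, pays 3, utility 5 - 3 = 2.
So reporting 3 beats truth here (2 > 0).

3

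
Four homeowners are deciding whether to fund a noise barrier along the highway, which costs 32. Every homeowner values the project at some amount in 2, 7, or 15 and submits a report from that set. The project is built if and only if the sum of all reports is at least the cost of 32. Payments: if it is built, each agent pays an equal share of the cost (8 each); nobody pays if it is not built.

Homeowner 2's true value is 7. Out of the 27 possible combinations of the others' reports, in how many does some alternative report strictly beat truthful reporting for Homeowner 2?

3

Others report (7, 7, 15): truth gives -1; report 2 gives 0 > -1. Violating.
Others report (7, 15, 7): truth gives -1; report 2 gives 0 > -1. Violating.
Others report (15, 7, 7): truth gives -1; report 2 gives 0 > -1. Violating.
Others report (2, 2, 2): truth gives 0; no alternative beats it.
Others report (2, 2, 7): truth gives 0; no alternative beats it.
(Checking all 27 profiles: 3 have a profitable deviation, 24 do not.)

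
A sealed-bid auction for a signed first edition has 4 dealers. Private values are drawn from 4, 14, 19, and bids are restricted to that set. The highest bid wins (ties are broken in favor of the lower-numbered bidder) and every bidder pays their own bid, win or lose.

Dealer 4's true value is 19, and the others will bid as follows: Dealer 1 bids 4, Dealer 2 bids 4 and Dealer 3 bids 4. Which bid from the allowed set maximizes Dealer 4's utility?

Bid 4: loses but pays 4, utility -4.
Bid 14: wins, pays 14, utility 19 - 14 = 5.
Bid 19: wins, pays 19, utility 19 - 19 = 0.
The best choice is 14 with utility 5.

14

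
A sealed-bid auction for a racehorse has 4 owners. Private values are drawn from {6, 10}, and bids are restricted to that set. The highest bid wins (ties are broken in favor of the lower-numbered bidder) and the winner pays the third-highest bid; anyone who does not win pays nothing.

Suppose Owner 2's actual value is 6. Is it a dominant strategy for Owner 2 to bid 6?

Check each profile of the others' bids and compare truth against every alternative bid.
Others bid (6, 10, 10): truth gives 0, best alternative gives -4.
Others bid (6, 6, 6): truth gives 0, best alternative gives 0.
Others bid (6, 6, 10): truth gives 0, best alternative gives 0.
Others bid (6, 10, 6): truth gives 0, best alternative gives 0.
Others bid (10, 6, 6): truth gives 0, best alternative gives 0.
Others bid (10, 6, 10): truth gives 0, best alternative gives 0.
(Remaining 2 profiles checked similarly; truth is weakly best in each.)
In every case the truthful bid is at least as good as any alternative, so it is a dominant strategy.

Yes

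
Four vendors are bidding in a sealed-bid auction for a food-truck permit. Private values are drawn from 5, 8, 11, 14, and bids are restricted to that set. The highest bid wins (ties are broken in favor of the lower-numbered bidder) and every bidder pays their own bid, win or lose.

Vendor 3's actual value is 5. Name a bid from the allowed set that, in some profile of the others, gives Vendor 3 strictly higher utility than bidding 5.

8

Suppose Vendor 1 bids 5, Vendor 2 bids 5 and Vendor 4 bids 5.
Bid 5: loses but pays 5, utility -5.
Bid 8: wins, pays 8, utility 5 - 8 = -3.
So bidding 8 beats truth here (-3 > -5).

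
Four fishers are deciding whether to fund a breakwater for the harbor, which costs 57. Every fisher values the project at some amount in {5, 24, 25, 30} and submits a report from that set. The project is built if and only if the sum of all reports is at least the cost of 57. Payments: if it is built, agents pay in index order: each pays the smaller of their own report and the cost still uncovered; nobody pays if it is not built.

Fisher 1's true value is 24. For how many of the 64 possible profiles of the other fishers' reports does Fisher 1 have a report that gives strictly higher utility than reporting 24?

Others report (5, 24, 24): truth gives 0; report 5 gives 19 > 0. Violating.
Others report (5, 24, 25): truth gives 0; report 5 gives 19 > 0. Violating.
Others report (5, 24, 30): truth gives 0; report 5 gives 19 > 0. Violating.
Others report (5, 25, 24): truth gives 0; report 5 gives 19 > 0. Violating.
Others report (5, 5, 5): truth gives 0; no alternative beats it.
Others report (5, 5, 24): truth gives 0; no alternative beats it.
(Checking all 64 profiles: 54 have a profitable deviation, 10 do not.)

54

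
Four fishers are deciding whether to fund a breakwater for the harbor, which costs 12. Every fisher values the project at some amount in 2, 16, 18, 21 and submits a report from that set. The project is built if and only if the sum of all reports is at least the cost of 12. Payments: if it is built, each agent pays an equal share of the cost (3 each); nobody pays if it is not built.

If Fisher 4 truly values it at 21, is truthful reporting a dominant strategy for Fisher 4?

Yes

Check each profile of the others' reports and compare truth against every alternative report.
Others report (2, 2, 2): truth gives 18, best alternative gives 18.
Others report (2, 2, 16): truth gives 18, best alternative gives 18.
Others report (2, 2, 18): truth gives 18, best alternative gives 18.
Others report (2, 2, 21): truth gives 18, best alternative gives 18.
Others report (2, 16, 2): truth gives 18, best alternative gives 18.
Others report (2, 16, 16): truth gives 18, best alternative gives 18.
(Remaining 58 profiles checked similarly; truth is weakly best in each.)
In every case the truthful report is at least as good as any alternative, so it is a dominant strategy.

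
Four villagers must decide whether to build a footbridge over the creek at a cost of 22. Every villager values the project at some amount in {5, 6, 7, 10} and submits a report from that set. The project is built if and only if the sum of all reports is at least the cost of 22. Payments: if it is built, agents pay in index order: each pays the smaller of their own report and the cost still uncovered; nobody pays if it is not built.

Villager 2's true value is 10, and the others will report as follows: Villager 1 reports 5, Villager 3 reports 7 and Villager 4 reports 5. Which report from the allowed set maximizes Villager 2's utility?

Report 5: project built, pays 5, utility 10 - 5 = 5.
Report 6: project built, pays 6, utility 10 - 6 = 4.
Report 7: project built, pays 7, utility 10 - 7 = 3.
Report 10: project built, pays 10, utility 10 - 10 = 0.
The best choice is 5 with utility 5.

5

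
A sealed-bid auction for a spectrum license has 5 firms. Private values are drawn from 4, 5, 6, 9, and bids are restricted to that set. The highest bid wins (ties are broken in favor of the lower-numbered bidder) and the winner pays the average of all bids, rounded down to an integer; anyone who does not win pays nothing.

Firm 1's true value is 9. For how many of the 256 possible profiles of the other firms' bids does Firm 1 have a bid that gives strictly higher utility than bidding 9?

Others bid (4, 4, 4, 4): truth gives 4; bid 4 gives 5 > 4. Violating.
Others bid (4, 4, 4, 5): truth gives 4; bid 5 gives 5 > 4. Violating.
Others bid (4, 4, 4, 6): truth gives 4; bid 6 gives 5 > 4. Violating.
Others bid (4, 4, 5, 4): truth gives 4; bid 5 gives 5 > 4. Violating.
Others bid (4, 4, 4, 9): truth gives 3; no alternative beats it.
Others bid (4, 4, 5, 6): truth gives 4; no alternative beats it.
(Checking all 256 profiles: 49 have a profitable deviation, 207 do not.)

49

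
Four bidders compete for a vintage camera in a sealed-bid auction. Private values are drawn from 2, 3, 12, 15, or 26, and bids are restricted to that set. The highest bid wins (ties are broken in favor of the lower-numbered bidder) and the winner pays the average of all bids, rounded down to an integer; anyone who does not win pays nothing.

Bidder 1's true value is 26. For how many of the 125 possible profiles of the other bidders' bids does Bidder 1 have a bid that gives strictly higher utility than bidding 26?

Others bid (2, 2, 2): truth gives 18; bid 2 gives 24 > 18. Violating.
Others bid (2, 2, 3): truth gives 18; bid 3 gives 24 > 18. Violating.
Others bid (2, 2, 12): truth gives 16; bid 12 gives 19 > 16. Violating.
Others bid (2, 2, 15): truth gives 15; bid 15 gives 18 > 15. Violating.
Others bid (2, 2, 26): truth gives 12; no alternative beats it.
Others bid (2, 3, 26): truth gives 12; no alternative beats it.
(Checking all 125 profiles: 64 have a profitable deviation, 61 do not.)

64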